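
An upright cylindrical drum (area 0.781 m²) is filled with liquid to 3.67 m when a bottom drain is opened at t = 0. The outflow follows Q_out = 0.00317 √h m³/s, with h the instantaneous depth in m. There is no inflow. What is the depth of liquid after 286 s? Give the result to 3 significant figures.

Accumulation of liquid (constant cross-section A): A dh/dt = −0.00317 √h.
This is separable: 2 d(√h)/dt = −0.00317/A, so √h = √h₀ − (0.00317/(2A)) t.
√h = √3.67 − 0.00317·286/(2·0.781) = 1.9157 − 0.58042 = 1.3353.
h = 1.3353² = 1.7830 m.

1.78 m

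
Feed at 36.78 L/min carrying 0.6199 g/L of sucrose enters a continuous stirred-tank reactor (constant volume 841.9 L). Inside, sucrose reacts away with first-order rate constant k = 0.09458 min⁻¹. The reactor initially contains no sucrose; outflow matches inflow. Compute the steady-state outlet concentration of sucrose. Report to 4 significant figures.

Species balance: V dC/dt = Q C_in − Q C − k V C.
At steady state: 0 = Q C_in − (Q + kV) C_ss, so C_ss = Q C_in/(Q + kV).
C_ss = 36.78·0.6199/(36.78 + 0.09458·841.9) = 22.7999/116.407 = 0.195864 g/L.

0.1959 g/L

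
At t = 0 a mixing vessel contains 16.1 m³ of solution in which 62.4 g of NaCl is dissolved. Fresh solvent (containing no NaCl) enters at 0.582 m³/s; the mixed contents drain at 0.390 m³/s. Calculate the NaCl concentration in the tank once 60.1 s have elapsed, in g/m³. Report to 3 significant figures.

0.753 g/m³

Total volume: dV/dt = Q_in − Q_out = 0.19200 m³/s, so V(t) = 16.1 + 0.19200 t and V(60.1) = 27.639 m³.
Species balance (pure solvent in): dm/dt = −Q_out · m/V(t).
Separate: dm/m = −Q_out dt/V(t) ⇒ ln(m/m₀) = −(Q_out/(Q_in−Q_out)) ln(V/V₀).
m = m₀ (V₀/V)^(Q_out/(Q_in−Q_out)) = 62.4 × (16.1/27.639)^(2.0313) = 20.819 g.
C = m/V = 20.819/27.639 = 0.75323 g/m³.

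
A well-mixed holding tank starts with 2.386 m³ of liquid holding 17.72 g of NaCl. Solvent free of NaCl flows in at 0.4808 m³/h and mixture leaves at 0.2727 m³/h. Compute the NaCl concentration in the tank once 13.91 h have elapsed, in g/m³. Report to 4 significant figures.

Total volume: dV/dt = Q_in − Q_out = 0.208100 m³/h, so V(t) = 2.386 + 0.208100 t and V(13.91) = 5.28067 m³.
Species balance (pure solvent in): dm/dt = −Q_out · m/V(t).
Separate: dm/m = −Q_out dt/V(t) ⇒ ln(m/m₀) = −(Q_out/(Q_in−Q_out)) ln(V/V₀).
m = m₀ (V₀/V)^(Q_out/(Q_in−Q_out)) = 17.72 × (2.386/5.28067)^(1.31043) = 6.25665 g.
C = m/V = 6.25665/5.28067 = 1.18482 g/m³.

1.185 g/m³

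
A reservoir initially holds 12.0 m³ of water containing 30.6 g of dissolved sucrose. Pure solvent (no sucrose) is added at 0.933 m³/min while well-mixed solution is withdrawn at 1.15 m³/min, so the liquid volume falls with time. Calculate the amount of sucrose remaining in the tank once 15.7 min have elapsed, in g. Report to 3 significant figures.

5.21 g

Let m(t) be the amount of sucrose. Volume: V(t) = V₀ + (Q_in − Q_out) t = 12.0 − 0.21700 t; V(15.7) = 8.5931 m³.
No sucrose enters, so dm/dt = −Q_out · (m/V).
Separate: dm/m = −Q_out dt/V(t) ⇒ ln(m/m₀) = −(Q_out/(Q_in−Q_out)) ln(V/V₀).
m = m₀ (V₀/V)^(Q_out/(Q_in−Q_out)) = 30.6 × (12.0/8.5931)^(-5.2995) = 5.2134 g.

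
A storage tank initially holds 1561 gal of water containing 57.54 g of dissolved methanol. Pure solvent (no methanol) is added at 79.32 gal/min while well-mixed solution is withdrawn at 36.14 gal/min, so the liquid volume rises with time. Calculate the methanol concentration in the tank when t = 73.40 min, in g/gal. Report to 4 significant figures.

0.004809 g/gal

Total volume: dV/dt = Q_in − Q_out = 43.1800 gal/min, so V(t) = 1561 + 43.1800 t and V(73.40) = 4730.41 gal.
No methanol enters, so dm/dt = −Q_out · (m/V).
Separate: dm/m = −Q_out dt/V(t) ⇒ ln(m/m₀) = −(Q_out/(Q_in−Q_out)) ln(V/V₀).
m = m₀ (V₀/V)^(Q_out/(Q_in−Q_out)) = 57.54 × (1561/4730.41)^(0.836962) = 22.7497 g.
C = m/V = 22.7497/4730.41 = 0.00480925 g/gal.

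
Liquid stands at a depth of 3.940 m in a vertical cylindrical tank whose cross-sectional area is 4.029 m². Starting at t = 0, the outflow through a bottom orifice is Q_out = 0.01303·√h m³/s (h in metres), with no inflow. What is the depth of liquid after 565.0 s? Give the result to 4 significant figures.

1.148 m

A dh/dt = −Q_out = −0.01303 √h.
This is separable: 2 d(√h)/dt = −0.01303/A, so √h = √h₀ − (0.01303/(2A)) t.
√h = √3.940 − 0.01303·565.0/(2·4.029) = 1.98494 − 0.913620 = 1.07132.
h = 1.07132² = 1.14773 m.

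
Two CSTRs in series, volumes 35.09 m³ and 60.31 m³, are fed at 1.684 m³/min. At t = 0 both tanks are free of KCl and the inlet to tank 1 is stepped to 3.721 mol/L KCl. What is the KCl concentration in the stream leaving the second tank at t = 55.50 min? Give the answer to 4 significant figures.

2.193 mol/L

Each tank obeys Vᵢ dCᵢ/dt = Q(Cᵢ₋₁ − Cᵢ), so τᵢ = Vᵢ/Q.
τ₁ = 35.09/1.684 = 20.8373 min; τ₂ = 60.31/1.684 = 35.8135 min.
Solving the cascade with C₁(0)=C₂(0)=0 gives C₂(t) = C_in[1 − (τ₁ e^(−t/τ₁) − τ₂ e^(−t/τ₂))/(τ₁ − τ₂)].
At t = 55.50: e^(−t/τ₁) = 0.0697043, e^(−t/τ₂) = 0.212313.
C₂ = 3.721·[1 − (20.8373·0.0697043 − 35.8135·0.212313)/(-14.9762)] = 3.721·0.589267 = 2.19266 mol/L.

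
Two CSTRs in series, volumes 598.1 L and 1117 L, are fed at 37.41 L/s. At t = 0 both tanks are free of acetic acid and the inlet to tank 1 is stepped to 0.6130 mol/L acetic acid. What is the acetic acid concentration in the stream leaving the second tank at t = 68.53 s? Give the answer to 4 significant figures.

Time constants: τᵢ = Vᵢ/Q for each well-mixed tank.
τ₁ = 598.1/37.41 = 15.9877 s; τ₂ = 1117/37.41 = 29.8583 s.
Solving the cascade with C₁(0)=C₂(0)=0 gives C₂(t) = C_in[1 − (τ₁ e^(−t/τ₁) − τ₂ e^(−t/τ₂))/(τ₁ − τ₂)].
At t = 68.53: e^(−t/τ₁) = 0.0137541, e^(−t/τ₂) = 0.100744.
C₂ = 0.6130·[1 − (15.9877·0.0137541 − 29.8583·0.100744)/(-13.8706)] = 0.6130·0.798989 = 0.489780 mol/L.

0.4898 mol/L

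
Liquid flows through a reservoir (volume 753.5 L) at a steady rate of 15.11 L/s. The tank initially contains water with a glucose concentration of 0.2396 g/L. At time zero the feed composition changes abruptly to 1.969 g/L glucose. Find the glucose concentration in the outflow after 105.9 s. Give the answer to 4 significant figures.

1.762 g/L

Unsteady species balance (constant V, well mixed): V dC/dt = Q(C_in − C).
Rewrite as dC/dt + C/τ = C_in/τ, τ = V/Q = 49.8676 s.
C approaches C_in exponentially: C(t) = C_in + (C₀ − C_in) e^(−t/τ).
C(105.9) = 1.969 + (0.2396 − 1.969)·e^(−105.9/49.8676) = 1.969 + (-1.72940)·0.119598 = 1.76217 g/L.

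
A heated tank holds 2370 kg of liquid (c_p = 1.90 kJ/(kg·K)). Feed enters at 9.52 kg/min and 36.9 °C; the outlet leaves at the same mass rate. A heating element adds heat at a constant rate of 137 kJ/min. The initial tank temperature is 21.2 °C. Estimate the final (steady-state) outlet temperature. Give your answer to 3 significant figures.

Unsteady energy balance on the tank contents: M c_p dT/dt = ṁ c_p (T_in − T) + 137.
At steady state dT/dt = 0 ⇒ T_ss = T_in + Q̇/(ṁ c_p) = 36.9 + 137/(9.52·1.90) = 44.474 °C.

44.5 °C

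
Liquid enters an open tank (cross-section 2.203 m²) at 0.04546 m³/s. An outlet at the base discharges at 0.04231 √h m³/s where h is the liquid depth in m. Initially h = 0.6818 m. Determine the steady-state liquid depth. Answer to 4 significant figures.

1.154 m

A dh/dt = Q_in − 0.04231 √h. Steady state requires inflow = outflow:
Q_in = 0.04231 √h_ss ⇒ √h_ss = 0.04546/0.04231 = 1.07445.
h_ss = 1.07445² = 1.15444 m. (Since h₀ = 0.6818 m < h_ss, the level will rise toward this value.)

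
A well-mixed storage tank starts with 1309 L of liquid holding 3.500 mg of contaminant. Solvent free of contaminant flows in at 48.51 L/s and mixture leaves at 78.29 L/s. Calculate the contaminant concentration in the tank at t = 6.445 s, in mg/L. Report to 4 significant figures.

Let m(t) be the amount of contaminant. Volume: V(t) = V₀ + (Q_in − Q_out) t = 1309 − 29.7800 t; V(6.445) = 1117.07 L.
No contaminant enters, so dm/dt = −Q_out · (m/V).
Separate: dm/m = −Q_out dt/V(t) ⇒ ln(m/m₀) = −(Q_out/(Q_in−Q_out)) ln(V/V₀).
m = m₀ (V₀/V)^(Q_out/(Q_in−Q_out)) = 3.500 × (1309/1117.07)^(-2.62895) = 2.30695 mg.
C = m/V = 2.30695/1117.07 = 0.00206519 mg/L.

0.002065 mg/L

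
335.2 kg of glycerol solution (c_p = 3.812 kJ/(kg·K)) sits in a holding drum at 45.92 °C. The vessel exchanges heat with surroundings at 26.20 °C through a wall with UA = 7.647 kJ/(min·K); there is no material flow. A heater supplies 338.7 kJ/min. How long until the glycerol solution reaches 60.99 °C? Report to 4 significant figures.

158.8 min

Unsteady energy balance on the tank contents: M c_p dT/dt = −UA(T − T_amb) + Q̇.
τ = M c_p/UA = 167.096 min; T_ss = T_amb + Q̇/UA = 26.20 + 338.7/7.647 = 70.4919 °C.
T(t) = T_ss + (T₀ − T_ss)e^(−t/τ); set T = 60.99:
t = −τ ln[(T − T_ss)/(T₀ − T_ss)] = −167.096 · ln(0.386697) = 158.760 min.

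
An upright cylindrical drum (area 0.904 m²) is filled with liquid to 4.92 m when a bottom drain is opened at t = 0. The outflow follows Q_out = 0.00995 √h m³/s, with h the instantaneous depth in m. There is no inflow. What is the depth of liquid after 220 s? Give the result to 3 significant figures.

1.01 m

Unsteady balance on liquid volume: A dh/dt = −0.00995 √h.
This is separable: 2 d(√h)/dt = −0.00995/A, so √h = √h₀ − (0.00995/(2A)) t.
√h = √4.92 − 0.00995·220/(2·0.904) = 2.2181 − 1.2107 = 1.0074.
h = 1.0074² = 1.0148 m.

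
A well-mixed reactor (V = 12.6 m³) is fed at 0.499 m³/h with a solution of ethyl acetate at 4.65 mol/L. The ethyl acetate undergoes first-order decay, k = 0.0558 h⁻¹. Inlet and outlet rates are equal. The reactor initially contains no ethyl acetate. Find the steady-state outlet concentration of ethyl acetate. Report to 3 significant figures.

Accumulation = in − out − consumed: V dC/dt = Q C_in − Q C − k V C.
At steady state: 0 = Q C_in − (Q + kV) C_ss, so C_ss = Q C_in/(Q + kV).
C_ss = 0.499·4.65/(0.499 + 0.0558·12.6) = 2.3204/1.2021 = 1.9303 mol/L.

1.93 mol/L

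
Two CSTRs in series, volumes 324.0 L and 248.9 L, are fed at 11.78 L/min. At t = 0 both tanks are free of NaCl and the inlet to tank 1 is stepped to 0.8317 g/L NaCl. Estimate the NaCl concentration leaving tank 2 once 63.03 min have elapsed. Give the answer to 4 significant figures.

Each tank obeys Vᵢ dCᵢ/dt = Q(Cᵢ₋₁ − Cᵢ), so τᵢ = Vᵢ/Q.
τ₁ = 324.0/11.78 = 27.5042 min; τ₂ = 248.9/11.78 = 21.1290 min.
Tank 1: C₁ = C_in(1 − e^(−t/τ₁)). Tank 2 (τ₁ ≠ τ₂): C₂ = C_in[1 − (τ₁ e^(−t/τ₁) − τ₂ e^(−t/τ₂))/(τ₁ − τ₂)].
At t = 63.03: e^(−t/τ₁) = 0.101100, e^(−t/τ₂) = 0.0506357.
C₂ = 0.8317·[1 − (27.5042·0.101100 − 21.1290·0.0506357)/(6.37521)] = 0.8317·0.731649 = 0.608513 g/L.

0.6085 g/L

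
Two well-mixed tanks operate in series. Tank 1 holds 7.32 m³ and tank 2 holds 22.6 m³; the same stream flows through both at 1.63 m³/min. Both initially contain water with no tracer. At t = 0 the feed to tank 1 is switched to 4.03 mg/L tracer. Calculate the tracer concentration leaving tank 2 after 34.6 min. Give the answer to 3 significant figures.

Each tank obeys Vᵢ dCᵢ/dt = Q(Cᵢ₋₁ − Cᵢ), so τᵢ = Vᵢ/Q.
τ₁ = 7.32/1.63 = 4.4908 min; τ₂ = 22.6/1.63 = 13.865 min.
Tank 1: C₁ = C_in(1 − e^(−t/τ₁)). Tank 2 (τ₁ ≠ τ₂): C₂ = C_in[1 − (τ₁ e^(−t/τ₁) − τ₂ e^(−t/τ₂))/(τ₁ − τ₂)].
At t = 34.6: e^(−t/τ₁) = 0.00045073, e^(−t/τ₂) = 0.082456.
C₂ = 4.03·[1 − (4.4908·0.00045073 − 13.865·0.082456)/(-9.3742)] = 4.03·0.87826 = 3.5394 mg/L.

3.54 mg/L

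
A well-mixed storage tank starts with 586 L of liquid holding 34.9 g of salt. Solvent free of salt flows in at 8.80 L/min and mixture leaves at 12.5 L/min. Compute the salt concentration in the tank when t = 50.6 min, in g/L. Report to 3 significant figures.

Let m(t) be the amount of salt. Volume: V(t) = V₀ + (Q_in − Q_out) t = 586 − 3.7000 t; V(50.6) = 398.78 L.
Solute balance: dm/dt = 0 − Q_out C = −Q_out m/V(t).
dm/m = −Q_out dt/(V₀ − 3.7000 t); integrating gives ln(m/m₀) = −(Q_out/(Q_in−Q_out)) ln(V/V₀).
m = m₀ (V₀/V)^(Q_out/(Q_in−Q_out)) = 34.9 × (586/398.78)^(-3.3784) = 9.5078 g.
C = m/V = 9.5078/398.78 = 0.023842 g/L.

0.0238 g/L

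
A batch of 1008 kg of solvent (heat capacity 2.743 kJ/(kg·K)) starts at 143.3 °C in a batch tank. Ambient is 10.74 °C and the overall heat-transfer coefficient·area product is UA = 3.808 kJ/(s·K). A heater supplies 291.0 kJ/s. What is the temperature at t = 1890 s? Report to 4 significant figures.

91.32 °C

M c_p dT/dt = −UA(T − T_amb) + Q̇.
dT/dt = (T_ss − T)/τ with T_ss = T_amb + Q̇/UA = 10.74 + 291.0/3.808 = 87.1581 °C, τ = M c_p/UA = 1008·2.743/3.808 = 726.088 s.
Solution: T(t) = T_ss + (T₀ − T_ss) e^(−t/τ).
T(1890) = 87.1581 + (56.1419)·0.0740519 = 91.3155 °C.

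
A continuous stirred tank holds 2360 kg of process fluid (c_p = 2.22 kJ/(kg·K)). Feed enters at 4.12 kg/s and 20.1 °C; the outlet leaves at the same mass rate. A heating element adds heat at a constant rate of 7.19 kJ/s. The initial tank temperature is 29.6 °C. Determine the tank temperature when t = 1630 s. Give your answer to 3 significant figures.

Energy balance: M c_p dT/dt = ṁ c_p (T_in − T) + 7.19.
τ = M/ṁ = 572.82 s; T_ss = T_in + Q̇/(ṁ c_p) = 20.1 + 7.19/(4.12·2.22) = 20.886 °C.
Solution: T(t) = T_ss + (T₀ − T_ss) e^(−t/τ).
T(1630) = 20.886 + (8.7139)·e^(−1630/572.82) = 20.886 + (8.7139)·0.058100 = 21.392 °C.

21.4 °C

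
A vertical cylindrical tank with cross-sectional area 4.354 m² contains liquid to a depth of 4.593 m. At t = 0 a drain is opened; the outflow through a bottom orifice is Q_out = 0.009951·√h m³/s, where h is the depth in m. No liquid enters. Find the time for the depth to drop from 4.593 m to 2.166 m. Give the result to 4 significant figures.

With no inflow, A dh/dt = −0.009951 √h.
Separate and integrate: 2(√h − √h₀) = −(0.009951/A) t.
t = 2A(√h₀ − √h)/0.009951 = 2·4.354·(√4.593 − √2.166)/0.009951
  = 8.70800 × (2.14313 − 1.47173) / 0.009951 = 587.530 s.

587.5 s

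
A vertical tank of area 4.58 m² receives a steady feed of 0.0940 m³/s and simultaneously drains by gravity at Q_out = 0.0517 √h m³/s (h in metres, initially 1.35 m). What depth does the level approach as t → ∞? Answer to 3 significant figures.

3.31 m

A dh/dt = Q_in − 0.0517 √h. Steady state requires inflow = outflow:
Q_in = 0.0517 √h_ss ⇒ √h_ss = 0.0940/0.0517 = 1.8182.
h_ss = 1.8182² = 3.3058 m. (Since h₀ = 1.35 m < h_ss, the level will rise toward this value.)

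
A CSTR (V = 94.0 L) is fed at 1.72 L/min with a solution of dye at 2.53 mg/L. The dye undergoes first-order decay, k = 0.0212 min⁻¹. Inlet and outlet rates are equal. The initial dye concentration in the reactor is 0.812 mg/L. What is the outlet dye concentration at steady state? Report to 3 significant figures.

1.17 mg/L

Species balance: V dC/dt = Q C_in − Q C − k V C.
Steady state (dC/dt = 0): C_ss = Q C_in/(Q + kV) = C_in/(1 + kV/Q).
C_ss = 1.72·2.53/(1.72 + 0.0212·94.0) = 4.3516/3.7128 = 1.1721 mg/L.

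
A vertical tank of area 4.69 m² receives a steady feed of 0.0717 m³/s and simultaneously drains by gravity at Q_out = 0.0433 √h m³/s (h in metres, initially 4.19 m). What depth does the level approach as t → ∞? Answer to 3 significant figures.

2.74 m

Accumulation of liquid (constant cross-section A): A dh/dt = Q_in − 0.0433 √h. At steady state dh/dt = 0:
Q_in = 0.0433 √h_ss ⇒ √h_ss = 0.0717/0.0433 = 1.6559.
h_ss = 1.6559² = 2.7420 m. (Since h₀ = 4.19 m > h_ss, the level will fall toward this value.)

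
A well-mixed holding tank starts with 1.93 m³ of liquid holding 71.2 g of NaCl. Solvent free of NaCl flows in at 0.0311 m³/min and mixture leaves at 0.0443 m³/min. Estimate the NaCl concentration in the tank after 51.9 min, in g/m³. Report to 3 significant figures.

13.1 g/m³

Total volume: dV/dt = Q_in − Q_out = -0.013200 m³/min, so V(t) = 1.93 − 0.013200 t and V(51.9) = 1.2449 m³.
No NaCl enters, so dm/dt = −Q_out · (m/V).
Separate: dm/m = −Q_out dt/V(t) ⇒ ln(m/m₀) = −(Q_out/(Q_in−Q_out)) ln(V/V₀).
m = m₀ (V₀/V)^(Q_out/(Q_in−Q_out)) = 71.2 × (1.93/1.2449)^(-3.3561) = 16.347 g.
C = m/V = 16.347/1.2449 = 13.131 g/m³.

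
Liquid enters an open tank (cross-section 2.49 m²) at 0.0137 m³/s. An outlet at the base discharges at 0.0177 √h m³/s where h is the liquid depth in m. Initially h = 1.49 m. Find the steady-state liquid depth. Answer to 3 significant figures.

0.599 m

Level balance: A dh/dt = 0.0137 − 0.0177 √h. Setting dh/dt = 0:
Q_in = 0.0177 √h_ss ⇒ √h_ss = 0.0137/0.0177 = 0.77401.
h_ss = 0.77401² = 0.59909 m. (Since h₀ = 1.49 m > h_ss, the level will fall toward this value.)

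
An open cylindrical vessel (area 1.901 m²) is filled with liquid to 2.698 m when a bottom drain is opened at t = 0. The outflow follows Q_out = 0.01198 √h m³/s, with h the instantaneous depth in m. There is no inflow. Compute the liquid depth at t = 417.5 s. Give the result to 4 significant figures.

A dh/dt = −Q_out = −0.01198 √h.
Separate and integrate: 2(√h − √h₀) = −(0.01198/A) t.
√h = √2.698 − 0.01198·417.5/(2·1.901) = 1.64256 − 1.31553 = 0.327028.
h = 0.327028² = 0.106947 m.

0.1069 m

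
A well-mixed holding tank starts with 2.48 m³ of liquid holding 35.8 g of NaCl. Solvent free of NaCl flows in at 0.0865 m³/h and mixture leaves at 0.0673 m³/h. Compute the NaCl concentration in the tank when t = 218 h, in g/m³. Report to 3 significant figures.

Let m(t) be the amount of NaCl. Volume: V(t) = V₀ + (Q_in − Q_out) t = 2.48 + 0.019200 t; V(218) = 6.6656 m³.
Species balance (pure solvent in): dm/dt = −Q_out · m/V(t).
Separate: dm/m = −Q_out dt/V(t) ⇒ ln(m/m₀) = −(Q_out/(Q_in−Q_out)) ln(V/V₀).
m = m₀ (V₀/V)^(Q_out/(Q_in−Q_out)) = 35.8 × (2.48/6.6656)^(3.5052) = 1.1189 g.
C = m/V = 1.1189/6.6656 = 0.16786 g/m³.

0.168 g/m³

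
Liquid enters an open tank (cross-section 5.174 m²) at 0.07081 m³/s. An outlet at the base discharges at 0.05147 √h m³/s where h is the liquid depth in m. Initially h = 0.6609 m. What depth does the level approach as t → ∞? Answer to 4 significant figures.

Level balance: A dh/dt = 0.07081 − 0.05147 √h. Setting dh/dt = 0:
Q_in = 0.05147 √h_ss ⇒ √h_ss = 0.07081/0.05147 = 1.37575.
h_ss = 1.37575² = 1.89270 m. (Since h₀ = 0.6609 m < h_ss, the level will rise toward this value.)

1.893 m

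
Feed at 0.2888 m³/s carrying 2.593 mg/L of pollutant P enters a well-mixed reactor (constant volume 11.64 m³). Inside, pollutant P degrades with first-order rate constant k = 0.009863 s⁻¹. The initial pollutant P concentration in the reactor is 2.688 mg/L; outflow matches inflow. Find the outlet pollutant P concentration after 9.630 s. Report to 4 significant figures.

2.452 mg/L

Species balance: V dC/dt = Q C_in − Q C − k V C.
This is linear with rate a = Q/V + k = 0.0346740 s⁻¹.
C_ss = Q C_in/(Q + kV) = 1.85542 mg/L; C(t) = C_ss + (C₀ − C_ss) e^(−a t).
C(9.630) = 1.85542 + (0.832577)·e^(−0.0346740·9.630) = 1.85542 + (0.832577)·0.716118 = 2.45165 mg/L.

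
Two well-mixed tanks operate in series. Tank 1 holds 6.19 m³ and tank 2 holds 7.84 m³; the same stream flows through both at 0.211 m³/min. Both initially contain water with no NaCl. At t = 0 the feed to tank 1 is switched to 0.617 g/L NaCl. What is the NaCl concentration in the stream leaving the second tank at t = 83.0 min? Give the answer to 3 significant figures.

0.440 g/L

Species balance on tank i: dCᵢ/dt = (Cᵢ₋₁ − Cᵢ)/τᵢ with τᵢ = Vᵢ/Q.
τ₁ = 6.19/0.211 = 29.336 min; τ₂ = 7.84/0.211 = 37.156 min.
Solving the cascade with C₁(0)=C₂(0)=0 gives C₂(t) = C_in[1 − (τ₁ e^(−t/τ₁) − τ₂ e^(−t/τ₂))/(τ₁ − τ₂)].
At t = 83.0: e^(−t/τ₁) = 0.059058, e^(−t/τ₂) = 0.10712.
C₂ = 0.617·[1 − (29.336·0.059058 − 37.156·0.10712)/(-7.8199)] = 0.617·0.71257 = 0.43966 g/L.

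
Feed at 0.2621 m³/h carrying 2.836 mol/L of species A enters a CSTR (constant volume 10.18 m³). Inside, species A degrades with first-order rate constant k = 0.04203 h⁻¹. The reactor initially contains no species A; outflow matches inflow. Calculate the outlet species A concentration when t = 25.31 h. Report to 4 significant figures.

0.8835 mol/L

V dC/dt = Q(C_in − C) − k V C.
dC/dt = (Q/V) C_in − (Q/V + k) C; effective rate a = Q/V + k = 0.0257466 + 0.04203 = 0.0677766 h⁻¹.
C_ss = Q C_in/(Q + kV) = 1.07732 mol/L; C(t) = C_ss + (C₀ − C_ss) e^(−a t).
C(25.31) = 1.07732 + (-1.07732)·e^(−0.0677766·25.31) = 1.07732 + (-1.07732)·0.179887 = 0.883526 mol/L.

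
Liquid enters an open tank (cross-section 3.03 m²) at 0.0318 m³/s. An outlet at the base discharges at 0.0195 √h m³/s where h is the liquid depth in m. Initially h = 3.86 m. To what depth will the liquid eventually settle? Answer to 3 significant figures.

A dh/dt = Q_in − 0.0195 √h. Steady state requires inflow = outflow:
Q_in = 0.0195 √h_ss ⇒ √h_ss = 0.0318/0.0195 = 1.6308.
h_ss = 1.6308² = 2.6594 m. (Since h₀ = 3.86 m > h_ss, the level will fall toward this value.)

2.66 m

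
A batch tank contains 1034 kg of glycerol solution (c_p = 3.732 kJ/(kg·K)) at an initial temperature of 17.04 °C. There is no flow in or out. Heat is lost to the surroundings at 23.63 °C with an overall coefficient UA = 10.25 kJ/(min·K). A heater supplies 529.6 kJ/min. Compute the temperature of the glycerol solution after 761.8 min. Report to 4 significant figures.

67.60 °C

Heat balance on the well-mixed liquid: M c_p dT/dt = −UA(T − T_amb) + Q̇.
dT/dt = (T_ss − T)/τ with T_ss = T_amb + Q̇/UA = 23.63 + 529.6/10.25 = 75.2983 °C, τ = M c_p/UA = 1034·3.732/10.25 = 376.477 min.
This is linear first-order; T(t) = T_ss + (T₀ − T_ss) e^(−t/τ).
T(761.8) = 75.2983 + (-58.2583)·0.132192 = 67.5970 °C.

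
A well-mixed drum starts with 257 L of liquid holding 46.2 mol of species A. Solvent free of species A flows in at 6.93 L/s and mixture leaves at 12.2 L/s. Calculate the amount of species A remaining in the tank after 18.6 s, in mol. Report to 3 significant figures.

Let m(t) be the amount of species A. Volume: V(t) = V₀ + (Q_in − Q_out) t = 257 − 5.2700 t; V(18.6) = 158.98 L.
No species A enters, so dm/dt = −Q_out · (m/V).
Separate: dm/m = −Q_out dt/V(t) ⇒ ln(m/m₀) = −(Q_out/(Q_in−Q_out)) ln(V/V₀).
m = m₀ (V₀/V)^(Q_out/(Q_in−Q_out)) = 46.2 × (257/158.98)^(-2.3150) = 15.197 mol.

15.2 mol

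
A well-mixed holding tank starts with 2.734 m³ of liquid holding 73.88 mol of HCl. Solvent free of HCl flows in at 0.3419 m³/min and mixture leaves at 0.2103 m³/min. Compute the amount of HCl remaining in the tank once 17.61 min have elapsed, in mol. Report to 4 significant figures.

27.70 mol

Let m(t) be the amount of HCl. Volume: V(t) = V₀ + (Q_in − Q_out) t = 2.734 + 0.131600 t; V(17.61) = 5.05148 m³.
No HCl enters, so dm/dt = −Q_out · (m/V).
dm/m = −Q_out dt/(V₀ + 0.131600 t); integrating gives ln(m/m₀) = −(Q_out/(Q_in−Q_out)) ln(V/V₀).
m = m₀ (V₀/V)^(Q_out/(Q_in−Q_out)) = 73.88 × (2.734/5.05148)^(1.59802) = 27.6989 mol.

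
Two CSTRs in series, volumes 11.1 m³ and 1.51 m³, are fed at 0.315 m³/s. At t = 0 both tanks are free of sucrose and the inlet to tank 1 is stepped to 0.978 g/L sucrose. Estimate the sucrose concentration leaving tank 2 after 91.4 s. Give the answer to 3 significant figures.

Species balance on tank i: dCᵢ/dt = (Cᵢ₋₁ − Cᵢ)/τᵢ with τᵢ = Vᵢ/Q.
τ₁ = 11.1/0.315 = 35.238 s; τ₂ = 1.51/0.315 = 4.7937 s.
Solving the cascade with C₁(0)=C₂(0)=0 gives C₂(t) = C_in[1 − (τ₁ e^(−t/τ₁) − τ₂ e^(−t/τ₂))/(τ₁ − τ₂)].
At t = 91.4: e^(−t/τ₁) = 0.074737, e^(−t/τ₂) = 5.2403e-09.
C₂ = 0.978·[1 − (35.238·0.074737 − 4.7937·5.2403e-09)/(30.444)] = 0.978·0.91350 = 0.89340 g/L.

0.893 g/L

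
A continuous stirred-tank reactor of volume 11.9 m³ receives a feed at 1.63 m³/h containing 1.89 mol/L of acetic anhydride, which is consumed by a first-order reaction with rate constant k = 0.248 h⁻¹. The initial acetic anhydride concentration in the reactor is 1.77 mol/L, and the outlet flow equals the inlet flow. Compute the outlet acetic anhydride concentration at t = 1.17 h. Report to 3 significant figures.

1.37 mol/L

Species balance: V dC/dt = Q C_in − Q C − k V C.
dC/dt = (Q/V) C_in − (Q/V + k) C; effective rate a = Q/V + k = 0.13697 + 0.248 = 0.38497 h⁻¹.
C_ss = Q C_in/(Q + kV) = 0.67247 mol/L; C(t) = C_ss + (C₀ − C_ss) e^(−a t).
C(1.17) = 0.67247 + (1.0975)·e^(−0.38497·1.17) = 0.67247 + (1.0975)·0.63736 = 1.3720 mol/L.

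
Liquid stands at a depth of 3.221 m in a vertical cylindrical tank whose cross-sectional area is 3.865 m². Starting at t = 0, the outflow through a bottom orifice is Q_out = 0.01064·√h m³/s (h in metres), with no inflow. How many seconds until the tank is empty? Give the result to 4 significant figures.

1304 s

A dh/dt = −Q_out = −0.01064 √h.
This is separable: 2 d(√h)/dt = −0.01064/A, so √h = √h₀ − (0.01064/(2A)) t.
Tank is empty when √h = 0: t_empty = 2A√h₀/0.01064.
t_empty = 2·3.865·√3.221/0.01064 = 7.73000·1.79471/0.01064 = 1303.87 s.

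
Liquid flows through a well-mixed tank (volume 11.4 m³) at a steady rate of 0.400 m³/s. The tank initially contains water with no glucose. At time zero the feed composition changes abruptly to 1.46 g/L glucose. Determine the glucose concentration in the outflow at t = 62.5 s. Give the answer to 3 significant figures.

1.30 g/L

Mass balance on the solute (V constant): V dC/dt = Q(C_in − C).
So dC/dt = (C_in − C)/τ with τ = V/Q = 11.4/0.400 = 28.500 s.
Integrating: C(t) = C_in + (C₀ − C_in) e^(−t/τ).
C(62.5) = 1.46 + (0 − 1.46)·e^(−62.5/28.500) = 1.46 + (-1.4600)·0.11158 = 1.2971 g/L.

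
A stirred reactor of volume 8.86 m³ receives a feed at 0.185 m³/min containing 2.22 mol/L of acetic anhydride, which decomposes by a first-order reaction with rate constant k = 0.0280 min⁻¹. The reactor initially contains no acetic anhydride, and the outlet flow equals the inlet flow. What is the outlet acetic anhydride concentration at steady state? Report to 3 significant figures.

0.948 mol/L

V dC/dt = Q(C_in − C) − k V C.
At steady state: 0 = Q C_in − (Q + kV) C_ss, so C_ss = Q C_in/(Q + kV).
C_ss = 0.185·2.22/(0.185 + 0.0280·8.86) = 0.41070/0.43308 = 0.94832 mol/L.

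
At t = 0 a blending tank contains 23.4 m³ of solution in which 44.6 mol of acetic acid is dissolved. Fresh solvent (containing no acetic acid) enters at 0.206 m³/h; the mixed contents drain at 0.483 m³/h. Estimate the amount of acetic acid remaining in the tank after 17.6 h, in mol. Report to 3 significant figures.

29.7 mol

Total volume: dV/dt = Q_in − Q_out = -0.27700 m³/h, so V(t) = 23.4 − 0.27700 t and V(17.6) = 18.525 m³.
Solute balance: dm/dt = 0 − Q_out C = −Q_out m/V(t).
Separate: dm/m = −Q_out dt/V(t) ⇒ ln(m/m₀) = −(Q_out/(Q_in−Q_out)) ln(V/V₀).
m = m₀ (V₀/V)^(Q_out/(Q_in−Q_out)) = 44.6 × (23.4/18.525)^(-1.7437) = 29.677 mol.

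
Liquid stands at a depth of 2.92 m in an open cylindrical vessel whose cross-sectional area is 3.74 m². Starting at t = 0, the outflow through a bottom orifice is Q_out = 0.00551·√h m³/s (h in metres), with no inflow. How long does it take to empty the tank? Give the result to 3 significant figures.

2320 s

Mass balance (ρ constant): A dh/dt = −0.00551 √h.
Separate and integrate: 2(√h − √h₀) = −(0.00551/A) t.
Tank is empty when √h = 0: t_empty = 2A√h₀/0.00551.
t_empty = 2·3.74·√2.92/0.00551 = 7.4800·1.7088/0.00551 = 2319.8 s.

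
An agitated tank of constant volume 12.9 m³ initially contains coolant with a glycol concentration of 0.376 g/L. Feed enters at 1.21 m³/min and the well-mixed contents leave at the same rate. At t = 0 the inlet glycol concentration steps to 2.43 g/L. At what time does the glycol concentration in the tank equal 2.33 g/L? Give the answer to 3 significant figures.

Species balance: V dC/dt = Q(C_in − C) ⇒ τ = V/Q = 10.661 min.
C(t) = C_in + (C₀ − C_in) e^(−t/τ). Set C = 2.33 and solve for t:
e^(−t/τ) = (C − C_in)/(C₀ − C_in) = (2.33 − 2.43)/(0.376 − 2.43) = 0.048685
t = −τ ln(…) = 10.661 × 3.0224 = 32.222 min.

32.2 min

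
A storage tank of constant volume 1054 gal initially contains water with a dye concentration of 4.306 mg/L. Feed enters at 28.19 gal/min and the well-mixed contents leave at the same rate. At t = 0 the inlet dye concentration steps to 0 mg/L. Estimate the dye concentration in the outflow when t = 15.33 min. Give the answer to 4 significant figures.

2.858 mg/L

Unsteady species balance (constant V, well mixed): V dC/dt = Q(C_in − C).
So dC/dt = (C_in − C)/τ with τ = V/Q = 1054/28.19 = 37.3891 min.
This is linear first-order; C(t) = C_in + (C₀ − C_in) e^(−t/τ).
C(15.33) = 0 + (4.306 − 0)·e^(−15.33/37.3891) = 0 + (4.30600)·0.663642 = 2.85764 mg/L.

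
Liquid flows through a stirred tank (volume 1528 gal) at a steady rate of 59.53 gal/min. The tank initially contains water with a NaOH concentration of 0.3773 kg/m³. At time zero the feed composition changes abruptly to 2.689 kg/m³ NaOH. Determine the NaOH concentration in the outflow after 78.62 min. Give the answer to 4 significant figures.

Species balance on the tank: V dC/dt = Q(C_in − C).
Time constant τ = V/Q = 1528/59.53 = 25.6677 min.
Integrating: C(t) = C_in + (C₀ − C_in) e^(−t/τ).
C(78.62) = 2.689 + (0.3773 − 2.689)·e^(−78.62/25.6677) = 2.689 + (-2.31170)·0.0467477 = 2.58093 kg/m³.

2.581 kg/m³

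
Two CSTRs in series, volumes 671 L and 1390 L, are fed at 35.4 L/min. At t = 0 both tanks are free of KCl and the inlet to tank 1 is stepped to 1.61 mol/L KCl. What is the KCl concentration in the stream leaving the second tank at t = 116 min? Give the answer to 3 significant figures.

Time constants: τᵢ = Vᵢ/Q for each well-mixed tank.
τ₁ = 671/35.4 = 18.955 min; τ₂ = 1390/35.4 = 39.266 min.
Solving the cascade with C₁(0)=C₂(0)=0 gives C₂(t) = C_in[1 − (τ₁ e^(−t/τ₁) − τ₂ e^(−t/τ₂))/(τ₁ − τ₂)].
At t = 116: e^(−t/τ₁) = 0.0021988, e^(−t/τ₂) = 0.052118.
C₂ = 1.61·[1 − (18.955·0.0021988 − 39.266·0.052118)/(-20.311)] = 1.61·0.90130 = 1.4511 mol/L.

1.45 mol/L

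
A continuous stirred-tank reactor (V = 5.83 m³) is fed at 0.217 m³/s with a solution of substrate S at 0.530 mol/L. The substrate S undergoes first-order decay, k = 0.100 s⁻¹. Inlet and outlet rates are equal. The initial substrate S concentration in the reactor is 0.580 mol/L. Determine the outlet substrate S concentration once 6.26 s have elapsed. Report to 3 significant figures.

0.329 mol/L

Species balance: V dC/dt = Q C_in − Q C − k V C.
dC/dt = (Q/V) C_in − (Q/V + k) C; effective rate a = Q/V + k = 0.037221 + 0.100 = 0.13722 s⁻¹.
C_ss = Q C_in/(Q + kV) = 0.14376 mol/L; C(t) = C_ss + (C₀ − C_ss) e^(−a t).
C(6.26) = 0.14376 + (0.43624)·e^(−0.13722·6.26) = 0.14376 + (0.43624)·0.42358 = 0.32855 mol/L.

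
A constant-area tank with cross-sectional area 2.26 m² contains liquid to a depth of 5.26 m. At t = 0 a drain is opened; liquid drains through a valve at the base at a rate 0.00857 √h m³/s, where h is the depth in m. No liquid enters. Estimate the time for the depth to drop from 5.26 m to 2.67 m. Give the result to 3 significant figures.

348 s

Unsteady balance on liquid volume: A dh/dt = −0.00857 √h.
Separate and integrate: 2(√h − √h₀) = −(0.00857/A) t.
t = 2A(√h₀ − √h)/0.00857 = 2·2.26·(√5.26 − √2.67)/0.00857
  = 4.5200 × (2.2935 − 1.6340) / 0.00857 = 347.81 s.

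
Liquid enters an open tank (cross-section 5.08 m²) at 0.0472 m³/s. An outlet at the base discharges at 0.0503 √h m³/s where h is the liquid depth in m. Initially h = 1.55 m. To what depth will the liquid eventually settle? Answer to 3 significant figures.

A dh/dt = Q_in − 0.0503 √h. Steady state requires inflow = outflow:
Q_in = 0.0503 √h_ss ⇒ √h_ss = 0.0472/0.0503 = 0.93837.
h_ss = 0.93837² = 0.88054 m. (Since h₀ = 1.55 m > h_ss, the level will fall toward this value.)

0.881 m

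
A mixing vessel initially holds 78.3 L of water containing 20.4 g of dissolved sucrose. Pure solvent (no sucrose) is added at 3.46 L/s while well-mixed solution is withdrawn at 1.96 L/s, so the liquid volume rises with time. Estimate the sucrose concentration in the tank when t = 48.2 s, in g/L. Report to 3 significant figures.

0.0576 g/L

Total volume: dV/dt = Q_in − Q_out = 1.5000 L/s, so V(t) = 78.3 + 1.5000 t and V(48.2) = 150.60 L.
Species balance (pure solvent in): dm/dt = −Q_out · m/V(t).
Separate: dm/m = −Q_out dt/V(t) ⇒ ln(m/m₀) = −(Q_out/(Q_in−Q_out)) ln(V/V₀).
m = m₀ (V₀/V)^(Q_out/(Q_in−Q_out)) = 20.4 × (78.3/150.60)^(1.3067) = 8.6787 g.
C = m/V = 8.6787/150.60 = 0.057627 g/L.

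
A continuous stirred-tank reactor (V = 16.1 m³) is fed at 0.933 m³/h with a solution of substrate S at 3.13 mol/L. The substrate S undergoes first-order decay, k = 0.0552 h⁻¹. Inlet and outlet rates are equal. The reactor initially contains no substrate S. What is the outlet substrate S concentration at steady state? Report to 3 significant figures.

Species balance: V dC/dt = Q C_in − Q C − k V C.
Steady state (dC/dt = 0): C_ss = Q C_in/(Q + kV) = C_in/(1 + kV/Q).
C_ss = 0.933·3.13/(0.933 + 0.0552·16.1) = 2.9203/1.8217 = 1.6030 mol/L.

1.60 mol/L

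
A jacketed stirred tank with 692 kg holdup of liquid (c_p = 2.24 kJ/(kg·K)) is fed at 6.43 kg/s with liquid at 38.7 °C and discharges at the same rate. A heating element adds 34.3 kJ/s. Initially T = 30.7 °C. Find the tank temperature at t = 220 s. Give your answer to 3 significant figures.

39.7 °C

M c_p dT/dt = ṁ c_p (T_in − T) + Q̇.
τ = M/ṁ = 107.62 s; T_ss = T_in + Q̇/(ṁ c_p) = 38.7 + 34.3/(6.43·2.24) = 41.081 °C.
Solution: T(t) = T_ss + (T₀ − T_ss) e^(−t/τ).
T(220) = 41.081 + (-10.381)·e^(−220/107.62) = 41.081 + (-10.381)·0.12948 = 39.737 °C.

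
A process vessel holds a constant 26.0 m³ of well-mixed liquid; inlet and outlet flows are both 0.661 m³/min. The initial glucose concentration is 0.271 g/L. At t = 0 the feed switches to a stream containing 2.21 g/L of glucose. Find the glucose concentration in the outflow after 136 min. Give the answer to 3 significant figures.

2.15 g/L

Transient balance on the dissolved component: V dC/dt = Q(C_in − C).
So dC/dt = (C_in − C)/τ with τ = V/Q = 26.0/0.661 = 39.334 min.
Solution: C(t) = C_in + (C₀ − C_in) e^(−t/τ).
C(136) = 2.21 + (0.271 − 2.21)·e^(−136/39.334) = 2.21 + (-1.9390)·0.031507 = 2.1489 g/L.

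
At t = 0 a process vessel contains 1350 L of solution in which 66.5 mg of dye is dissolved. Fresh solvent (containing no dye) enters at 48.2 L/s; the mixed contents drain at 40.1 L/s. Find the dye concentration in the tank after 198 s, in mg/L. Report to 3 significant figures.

Let m(t) be the amount of dye. Volume: V(t) = V₀ + (Q_in − Q_out) t = 1350 + 8.1000 t; V(198) = 2953.8 L.
Species balance (pure solvent in): dm/dt = −Q_out · m/V(t).
Separate: dm/m = −Q_out dt/V(t) ⇒ ln(m/m₀) = −(Q_out/(Q_in−Q_out)) ln(V/V₀).
m = m₀ (V₀/V)^(Q_out/(Q_in−Q_out)) = 66.5 × (1350/2953.8)^(4.9506) = 1.3784 mg.
C = m/V = 1.3784/2953.8 = 0.00046666 mg/L.

0.000467 mg/L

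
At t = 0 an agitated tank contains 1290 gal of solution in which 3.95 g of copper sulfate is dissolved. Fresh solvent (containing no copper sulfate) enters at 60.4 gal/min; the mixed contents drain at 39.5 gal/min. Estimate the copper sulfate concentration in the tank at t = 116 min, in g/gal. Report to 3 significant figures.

Let m(t) be the amount of copper sulfate. Volume: V(t) = V₀ + (Q_in − Q_out) t = 1290 + 20.900 t; V(116) = 3714.4 gal.
No copper sulfate enters, so dm/dt = −Q_out · (m/V).
Separate: dm/m = −Q_out dt/V(t) ⇒ ln(m/m₀) = −(Q_out/(Q_in−Q_out)) ln(V/V₀).
m = m₀ (V₀/V)^(Q_out/(Q_in−Q_out)) = 3.95 × (1290/3714.4)^(1.8900) = 0.53523 g.
C = m/V = 0.53523/3714.4 = 0.00014410 g/gal.

0.000144 g/gal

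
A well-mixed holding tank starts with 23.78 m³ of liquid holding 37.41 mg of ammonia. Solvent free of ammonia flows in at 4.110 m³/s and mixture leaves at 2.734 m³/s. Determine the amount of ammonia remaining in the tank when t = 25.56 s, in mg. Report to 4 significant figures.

Let m(t) be the amount of ammonia. Volume: V(t) = V₀ + (Q_in − Q_out) t = 23.78 + 1.37600 t; V(25.56) = 58.9506 m³.
No ammonia enters, so dm/dt = −Q_out · (m/V).
Separate: dm/m = −Q_out dt/V(t) ⇒ ln(m/m₀) = −(Q_out/(Q_in−Q_out)) ln(V/V₀).
m = m₀ (V₀/V)^(Q_out/(Q_in−Q_out)) = 37.41 × (23.78/58.9506)^(1.98692) = 6.16018 mg.

6.160 mg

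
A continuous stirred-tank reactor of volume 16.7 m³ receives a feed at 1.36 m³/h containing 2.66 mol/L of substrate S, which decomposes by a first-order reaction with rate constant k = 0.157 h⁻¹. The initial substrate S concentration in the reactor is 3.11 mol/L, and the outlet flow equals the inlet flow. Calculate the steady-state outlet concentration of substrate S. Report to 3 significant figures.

Species balance: V dC/dt = Q C_in − Q C − k V C.
Steady state (dC/dt = 0): C_ss = Q C_in/(Q + kV) = C_in/(1 + kV/Q).
C_ss = 1.36·2.66/(1.36 + 0.157·16.7) = 3.6176/3.9819 = 0.90851 mol/L.

0.909 mol/L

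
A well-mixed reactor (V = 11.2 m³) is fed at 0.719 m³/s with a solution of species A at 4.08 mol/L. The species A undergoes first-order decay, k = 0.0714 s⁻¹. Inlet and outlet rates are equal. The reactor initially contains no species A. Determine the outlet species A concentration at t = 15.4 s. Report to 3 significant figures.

1.69 mol/L

V dC/dt = Q(C_in − C) − k V C.
dC/dt = (Q/V) C_in − (Q/V + k) C; effective rate a = Q/V + k = 0.064196 + 0.0714 = 0.13560 s⁻¹.
C_ss = Q C_in/(Q + kV) = 1.9316 mol/L; C(t) = C_ss + (C₀ − C_ss) e^(−a t).
C(15.4) = 1.9316 + (-1.9316)·e^(−0.13560·15.4) = 1.9316 + (-1.9316)·0.12391 = 1.6923 mol/L.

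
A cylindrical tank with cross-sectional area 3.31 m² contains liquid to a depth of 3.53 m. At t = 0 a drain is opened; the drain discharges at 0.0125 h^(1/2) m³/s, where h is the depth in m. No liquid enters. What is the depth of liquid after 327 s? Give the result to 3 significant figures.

1.59 m

With no inflow, A dh/dt = −0.0125 √h.
Separate and integrate: 2(√h − √h₀) = −(0.0125/A) t.
√h = √3.53 − 0.0125·327/(2·3.31) = 1.8788 − 0.61745 = 1.2614.
h = 1.2614² = 1.5911 m.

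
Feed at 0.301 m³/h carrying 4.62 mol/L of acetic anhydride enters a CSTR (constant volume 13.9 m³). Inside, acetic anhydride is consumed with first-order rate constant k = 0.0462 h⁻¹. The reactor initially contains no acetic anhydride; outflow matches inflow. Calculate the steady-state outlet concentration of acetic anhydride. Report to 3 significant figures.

1.47 mol/L

V dC/dt = Q(C_in − C) − k V C.
At steady state: 0 = Q C_in − (Q + kV) C_ss, so C_ss = Q C_in/(Q + kV).
C_ss = 0.301·4.62/(0.301 + 0.0462·13.9) = 1.3906/0.94318 = 1.4744 mol/L.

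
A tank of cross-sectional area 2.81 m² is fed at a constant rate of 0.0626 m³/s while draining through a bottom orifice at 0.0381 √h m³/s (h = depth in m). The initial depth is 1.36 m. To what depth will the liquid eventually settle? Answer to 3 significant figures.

A dh/dt = Q_in − 0.0381 √h. Steady state requires inflow = outflow:
Q_in = 0.0381 √h_ss ⇒ √h_ss = 0.0626/0.0381 = 1.6430.
h_ss = 1.6430² = 2.6996 m. (Since h₀ = 1.36 m < h_ss, the level will rise toward this value.)

2.70 m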